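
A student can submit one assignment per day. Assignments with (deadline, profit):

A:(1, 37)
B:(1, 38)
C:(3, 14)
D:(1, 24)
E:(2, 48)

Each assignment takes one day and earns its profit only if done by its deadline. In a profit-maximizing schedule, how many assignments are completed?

Sort by profit descending; place each in the latest free slot ≤ its deadline.
By profit: E(d2,48), B(d1,38), A(d1,37), D(d1,24), C(d3,14)
E→slot 2; B→slot 1; A skipped; D skipped; C→slot 3.
3 of 5 scheduled.

3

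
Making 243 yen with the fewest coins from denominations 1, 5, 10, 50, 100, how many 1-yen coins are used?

Use the largest denomination that fits, subtract, and repeat.
243 = 2×100 + 4×10 + 3×1
Count of 1: 3

3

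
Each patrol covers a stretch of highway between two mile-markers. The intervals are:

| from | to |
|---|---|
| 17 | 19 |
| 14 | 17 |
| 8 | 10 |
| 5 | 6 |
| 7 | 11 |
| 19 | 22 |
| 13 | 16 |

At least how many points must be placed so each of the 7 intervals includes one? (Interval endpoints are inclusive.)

Sort by right endpoint; whenever an interval is uncovered, place a point at its right end.
By right end: [5,6]  [8,10]  [7,11]  [13,16]  [14,17]  [17,19]  [19,22]
[5,6] uncovered → point at 6; [8,10] uncovered → point at 10; [13,16] uncovered → point at 16; [17,19] uncovered → point at 19.
Points: 6, 10, 16, 19 (4 total).

4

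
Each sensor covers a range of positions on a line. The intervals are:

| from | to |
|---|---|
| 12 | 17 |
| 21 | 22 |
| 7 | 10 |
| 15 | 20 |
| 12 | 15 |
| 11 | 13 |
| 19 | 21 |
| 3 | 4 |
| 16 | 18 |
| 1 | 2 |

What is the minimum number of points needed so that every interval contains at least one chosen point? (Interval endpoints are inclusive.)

6

By right end: [1,2]  [3,4]  [7,10]  [11,13]  [12,15]  [12,17]  [16,18]  [15,20]  [19,21]  [21,22]
[1,2] uncovered → point at 2; [3,4] uncovered → point at 4; [7,10] uncovered → point at 10; [11,13] uncovered → point at 13; [16,18] uncovered → point at 18; [19,21] uncovered → point at 21.
Points: 2, 4, 10, 13, 18, 21 (6 total).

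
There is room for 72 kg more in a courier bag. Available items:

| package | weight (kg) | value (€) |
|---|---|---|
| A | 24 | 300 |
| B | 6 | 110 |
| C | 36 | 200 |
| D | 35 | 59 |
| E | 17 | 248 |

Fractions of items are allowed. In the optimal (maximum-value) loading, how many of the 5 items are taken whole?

3

Order: B (110/6=18.33) > E (248/17=14.59) > A (300/24=12.50) > C (200/36=5.56) > D (59/35=1.69)
Fill: take B (6 @ 110) → take E (17 @ 248) → take A (24 @ 300) → take 25/36 of C → 138.89; 72/72 used.
3 item(s) taken whole; one partial (take 25/36 of C).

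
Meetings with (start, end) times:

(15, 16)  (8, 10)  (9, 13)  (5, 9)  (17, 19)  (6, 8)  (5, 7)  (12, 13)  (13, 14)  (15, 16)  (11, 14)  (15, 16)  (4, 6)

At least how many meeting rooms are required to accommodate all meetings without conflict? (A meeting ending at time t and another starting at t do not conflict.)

3

The answer is the maximum number of intervals overlapping at any instant.
starts: [4, 5, 5, 6, 8, 9, 11, 12, 13, 15, 15, 15, 17]
ends:   [6, 7, 8, 9, 10, 13, 13, 14, 14, 16, 16, 16, 19]
s4→1 s5→2 s5→3  — peak 3.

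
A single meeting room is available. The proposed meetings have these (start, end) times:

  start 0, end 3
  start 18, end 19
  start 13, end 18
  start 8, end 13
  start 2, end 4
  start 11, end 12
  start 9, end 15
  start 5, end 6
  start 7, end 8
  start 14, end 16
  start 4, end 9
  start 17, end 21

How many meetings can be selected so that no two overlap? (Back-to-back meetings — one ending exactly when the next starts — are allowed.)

6

Sort by end time and greedily take each interval whose start is ≥ the last chosen end.
By end time: (0,3), (2,4), (5,6), (7,8), (4,9), (11,12), (8,13), (9,15), (14,16), (13,18), (18,19), (17,21).
Pick (0,3); next start ≥ 3 → (5,6); next start ≥ 6 → (7,8); next start ≥ 8 → (11,12); next start ≥ 12 → (14,16); next start ≥ 16 → (18,19).
Selected 6 meetings.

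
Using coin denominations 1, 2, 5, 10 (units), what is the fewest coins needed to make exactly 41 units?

41 = 4×10 + 1×1
Total coins = 4 + 1 = 5

5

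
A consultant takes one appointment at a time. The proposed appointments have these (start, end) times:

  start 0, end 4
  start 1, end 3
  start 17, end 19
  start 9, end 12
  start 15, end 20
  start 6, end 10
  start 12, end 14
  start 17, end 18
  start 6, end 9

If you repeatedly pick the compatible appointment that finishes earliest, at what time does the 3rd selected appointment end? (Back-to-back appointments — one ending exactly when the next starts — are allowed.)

Sort by end time and greedily take each interval whose start is ≥ the last chosen end.
By end time: (1,3), (0,4), (6,9), (6,10), (9,12), (12,14), (17,18), (17,19), (15,20).
Pick (1,3); next start ≥ 3 → (6,9); next start ≥ 9 → (9,12); next start ≥ 12 → (12,14); next start ≥ 14 → (17,18).
Selected: (1,3) (6,9) (9,12) (12,14) (17,18)

12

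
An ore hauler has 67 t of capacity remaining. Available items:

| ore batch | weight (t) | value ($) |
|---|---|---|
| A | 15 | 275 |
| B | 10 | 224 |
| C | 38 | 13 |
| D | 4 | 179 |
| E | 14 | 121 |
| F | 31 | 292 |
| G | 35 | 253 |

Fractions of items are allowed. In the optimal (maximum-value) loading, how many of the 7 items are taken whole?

4

Sort by value per unit weight and fill in that order.
Order: D (179/4=44.75) > B (224/10=22.40) > A (275/15=18.33) > F (292/31=9.42) > E (121/14=8.64) > G (253/35=7.23) > C (13/38=0.34)
Fill: take D (4 @ 179) → take B (10 @ 224) → take A (15 @ 275) → take F (31 @ 292) → take 7/14 of E → 60.50; 67/67 used.
4 item(s) taken whole; one partial (take 7/14 of E).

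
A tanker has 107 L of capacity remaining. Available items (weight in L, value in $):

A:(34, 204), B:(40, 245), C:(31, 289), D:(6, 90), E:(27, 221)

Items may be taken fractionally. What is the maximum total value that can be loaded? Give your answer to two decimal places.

863.00

Sort by value per unit weight and fill in that order.
Order: D (90/6=15.00) > C (289/31=9.32) > E (221/27=8.19) > B (245/40=6.12) > A (204/34=6.00)
Fill: take D (6 @ 90) → take C (31 @ 289) → take E (27 @ 221) → take B (40 @ 245) → take 3/34 of A → 18.00; 107/107 used.
Total value = 863.00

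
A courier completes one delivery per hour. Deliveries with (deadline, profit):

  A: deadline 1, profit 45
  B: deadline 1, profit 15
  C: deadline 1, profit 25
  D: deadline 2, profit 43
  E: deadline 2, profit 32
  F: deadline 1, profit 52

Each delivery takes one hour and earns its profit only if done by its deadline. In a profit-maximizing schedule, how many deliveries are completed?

Take jobs in profit order; each goes to the latest open slot no later than its deadline.
Profit order: F=52 A=45 D=43 E=32 C=25 B=15
Assign: F→slot 1, A skipped, D→slot 2, E skipped, C skipped, B skipped.
Slots: [1:F] [2:D]
2 of 6 scheduled.

2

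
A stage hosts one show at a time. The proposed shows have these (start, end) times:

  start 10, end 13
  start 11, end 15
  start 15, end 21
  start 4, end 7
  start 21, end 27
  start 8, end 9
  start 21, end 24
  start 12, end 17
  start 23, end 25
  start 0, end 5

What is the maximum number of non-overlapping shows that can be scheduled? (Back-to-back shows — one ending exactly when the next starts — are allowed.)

5

Order by finish time; keep every interval that doesn't clash with the previous kept one.
Sorted by end: (0,5)  (4,7)  (8,9)  (10,13)  (11,15)  (12,17)  (15,21)  (21,24)  (23,25)  (21,27)
take (0,5); skip (4,7); take (8,9); take (10,13); take (15,21); take (21,24); skip (21,27).
Selected 5 shows.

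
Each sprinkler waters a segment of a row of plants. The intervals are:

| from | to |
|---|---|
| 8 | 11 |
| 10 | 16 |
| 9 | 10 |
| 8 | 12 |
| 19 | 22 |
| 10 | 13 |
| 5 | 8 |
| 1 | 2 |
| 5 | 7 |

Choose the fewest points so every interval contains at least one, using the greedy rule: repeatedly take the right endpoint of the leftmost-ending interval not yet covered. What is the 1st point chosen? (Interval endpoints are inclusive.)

Sort by right endpoint; whenever an interval is uncovered, place a point at its right end.
Sorted: [1,2] [5,7] [5,8] [9,10] [8,11] [8,12] [10,13] [10,16] [19,22]
{[1,2]} hit by 2; {[5,7],[5,8]} hit by 7; {[9,10],[8,11],[8,12],[10,13],[10,16]} hit by 10; {[19,22]} hit by 22.
Points: 2, 7, 10, 22 (4 total).

2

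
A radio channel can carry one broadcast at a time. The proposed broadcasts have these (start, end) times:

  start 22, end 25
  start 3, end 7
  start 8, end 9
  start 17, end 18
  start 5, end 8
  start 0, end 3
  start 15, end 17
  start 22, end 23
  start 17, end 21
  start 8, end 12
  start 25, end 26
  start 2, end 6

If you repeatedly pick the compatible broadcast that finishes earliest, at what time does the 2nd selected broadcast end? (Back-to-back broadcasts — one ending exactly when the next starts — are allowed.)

7

Order by finish time; keep every interval that doesn't clash with the previous kept one.
By end time: (0,3), (2,6), (3,7), (5,8), (8,9), (8,12), (15,17), (17,18), (17,21), (22,23), (22,25), (25,26).
Pick (0,3); next start ≥ 3 → (3,7); next start ≥ 7 → (8,9); next start ≥ 9 → (15,17); next start ≥ 17 → (17,18); next start ≥ 18 → (22,23); next start ≥ 23 → (25,26).
Selected: (0,3) (3,7) (8,9) (15,17) (17,18) (22,23) (25,26)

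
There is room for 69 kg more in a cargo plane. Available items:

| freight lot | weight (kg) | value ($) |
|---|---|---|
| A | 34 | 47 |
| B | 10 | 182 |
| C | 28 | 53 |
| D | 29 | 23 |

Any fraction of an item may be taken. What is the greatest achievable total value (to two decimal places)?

Sort by value per unit weight and fill in that order.
Ratios (sorted): B 18.20, C 1.89, A 1.38, D 0.79
take B (10 @ 182); take C (28 @ 53); take 31/34 of A → 42.85. Capacity used 69/69.
Total value = 277.85

277.85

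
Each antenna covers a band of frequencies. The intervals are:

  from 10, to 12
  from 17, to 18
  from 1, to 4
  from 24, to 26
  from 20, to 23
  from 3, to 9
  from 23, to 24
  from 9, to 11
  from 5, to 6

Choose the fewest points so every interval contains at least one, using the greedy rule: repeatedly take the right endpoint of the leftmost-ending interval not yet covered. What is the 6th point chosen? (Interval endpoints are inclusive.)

Sort by right endpoint; whenever an interval is uncovered, place a point at its right end.
By right end: [1,4]  [5,6]  [3,9]  [9,11]  [10,12]  [17,18]  [20,23]  [23,24]  [24,26]
[1,4] uncovered → point at 4; [5,6] uncovered → point at 6; [9,11] uncovered → point at 11; [17,18] uncovered → point at 18; [20,23] uncovered → point at 23; [24,26] uncovered → point at 26.
Points: 4, 6, 11, 18, 23, 26 (6 total).

26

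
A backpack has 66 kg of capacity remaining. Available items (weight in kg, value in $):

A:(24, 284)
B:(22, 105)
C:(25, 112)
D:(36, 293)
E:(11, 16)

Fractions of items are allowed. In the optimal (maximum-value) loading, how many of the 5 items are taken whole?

2

Greedy by value/weight ratio, highest first.
Order: A (284/24=11.83) > D (293/36=8.14) > B (105/22=4.77) > C (112/25=4.48) > E (16/11=1.45)
Fill: take A (24 @ 284) → take D (36 @ 293) → take 6/22 of B → 28.64; 66/66 used.
2 item(s) taken whole; one partial (take 6/22 of B).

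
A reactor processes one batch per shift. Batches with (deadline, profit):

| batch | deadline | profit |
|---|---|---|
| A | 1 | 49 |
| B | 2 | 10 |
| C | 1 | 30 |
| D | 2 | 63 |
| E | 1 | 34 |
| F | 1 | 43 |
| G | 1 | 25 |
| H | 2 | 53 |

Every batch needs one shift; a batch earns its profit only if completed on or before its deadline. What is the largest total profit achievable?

116

Profit order: D=63 H=53 A=49 F=43 E=34 C=30 G=25 B=10
Assign: D→slot 2, H→slot 1, A skipped, F skipped, E skipped, C skipped, G skipped, B skipped.
Slots: [1:H] [2:D]
Profit = 53 + 63 = 116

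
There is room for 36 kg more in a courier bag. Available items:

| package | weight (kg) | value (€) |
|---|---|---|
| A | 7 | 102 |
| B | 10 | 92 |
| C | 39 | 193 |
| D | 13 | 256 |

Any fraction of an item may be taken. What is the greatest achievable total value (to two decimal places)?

479.69

Order: D (256/13=19.69) > A (102/7=14.57) > B (92/10=9.20) > C (193/39=4.95)
Fill: take D (13 @ 256) → take A (7 @ 102) → take B (10 @ 92) → take 6/39 of C → 29.69; 36/36 used.
Total value = 479.69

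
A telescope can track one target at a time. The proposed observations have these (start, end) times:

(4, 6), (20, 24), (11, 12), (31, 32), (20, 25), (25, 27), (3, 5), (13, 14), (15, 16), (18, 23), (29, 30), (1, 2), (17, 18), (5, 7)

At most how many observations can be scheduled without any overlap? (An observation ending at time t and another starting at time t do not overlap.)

11

Greedy by earliest finish: after sorting by end time, pick each interval compatible with the last pick.
By end time: (1,2), (3,5), (4,6), (5,7), (11,12), (13,14), (15,16), (17,18), (18,23), (20,24), (20,25), (25,27), (29,30), (31,32).
Pick (1,2); next start ≥ 2 → (3,5); next start ≥ 5 → (5,7); next start ≥ 7 → (11,12); next start ≥ 12 → (13,14); next start ≥ 14 → (15,16); next start ≥ 16 → (17,18); next start ≥ 18 → (18,23); next start ≥ 23 → (25,27); next start ≥ 27 → (29,30); next start ≥ 30 → (31,32).
Selected 11 observations.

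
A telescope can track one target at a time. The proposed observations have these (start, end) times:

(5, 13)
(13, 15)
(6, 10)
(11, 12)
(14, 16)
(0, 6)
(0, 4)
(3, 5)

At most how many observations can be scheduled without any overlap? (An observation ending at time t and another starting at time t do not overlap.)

Sorted by end: (0,4)  (3,5)  (0,6)  (6,10)  (11,12)  (5,13)  (13,15)  (14,16)
take (0,4); skip (3,5); take (6,10); take (11,12); take (13,15).
Selected 4 observations.

4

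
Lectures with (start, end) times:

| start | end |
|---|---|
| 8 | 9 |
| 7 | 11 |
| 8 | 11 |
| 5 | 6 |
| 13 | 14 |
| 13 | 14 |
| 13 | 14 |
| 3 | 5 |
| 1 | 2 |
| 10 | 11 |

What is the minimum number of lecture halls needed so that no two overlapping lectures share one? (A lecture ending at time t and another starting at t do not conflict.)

The answer is the maximum number of intervals overlapping at any instant.
starts: [1, 3, 5, 7, 8, 8, 10, 13, 13, 13]
ends:   [2, 5, 6, 9, 11, 11, 11, 14, 14, 14]
s1→1 e2→0 s3→1 e5→0 s5→1 e6→0 s7→1 s8→2 s8→3  — peak 3.

3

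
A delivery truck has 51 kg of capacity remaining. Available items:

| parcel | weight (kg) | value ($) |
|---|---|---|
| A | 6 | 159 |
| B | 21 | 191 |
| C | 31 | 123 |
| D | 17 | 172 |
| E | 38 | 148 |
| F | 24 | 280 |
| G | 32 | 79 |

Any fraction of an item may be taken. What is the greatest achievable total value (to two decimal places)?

Greedy by value/weight ratio, highest first.
Order: A (159/6=26.50) > F (280/24=11.67) > D (172/17=10.12) > B (191/21=9.10) > C (123/31=3.97) > E (148/38=3.89) > G (79/32=2.47)
Fill: take A (6 @ 159) → take F (24 @ 280) → take D (17 @ 172) → take 4/21 of B → 36.38; 51/51 used.
Total value = 647.38

647.38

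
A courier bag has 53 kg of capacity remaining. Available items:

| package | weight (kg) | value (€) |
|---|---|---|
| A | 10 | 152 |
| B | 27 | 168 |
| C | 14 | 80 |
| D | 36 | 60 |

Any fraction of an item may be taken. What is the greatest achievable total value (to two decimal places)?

Ratios (sorted): A 15.20, B 6.22, C 5.71, D 1.67
take A (10 @ 152); take B (27 @ 168); take C (14 @ 80); take 2/36 of D → 3.33. Capacity used 53/53.
Total value = 403.33

403.33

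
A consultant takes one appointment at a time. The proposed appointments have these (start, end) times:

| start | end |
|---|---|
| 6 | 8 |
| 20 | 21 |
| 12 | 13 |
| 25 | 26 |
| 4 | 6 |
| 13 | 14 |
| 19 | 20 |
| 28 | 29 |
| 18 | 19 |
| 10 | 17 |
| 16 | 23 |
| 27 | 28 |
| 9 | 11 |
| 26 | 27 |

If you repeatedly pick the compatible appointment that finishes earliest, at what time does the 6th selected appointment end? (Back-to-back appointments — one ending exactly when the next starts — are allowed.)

By end time: (4,6), (6,8), (9,11), (12,13), (13,14), (10,17), (18,19), (19,20), (20,21), (16,23), (25,26), (26,27), (27,28), (28,29).
Pick (4,6); next start ≥ 6 → (6,8); next start ≥ 8 → (9,11); next start ≥ 11 → (12,13); next start ≥ 13 → (13,14); next start ≥ 14 → (18,19); next start ≥ 19 → (19,20); next start ≥ 20 → (20,21); next start ≥ 21 → (25,26); next start ≥ 26 → (26,27); next start ≥ 27 → (27,28); next start ≥ 28 → (28,29).
Selected: (4,6) (6,8) (9,11) (12,13) (13,14) (18,19) (19,20) (20,21) (25,26) (26,27) (27,28) (28,29)

19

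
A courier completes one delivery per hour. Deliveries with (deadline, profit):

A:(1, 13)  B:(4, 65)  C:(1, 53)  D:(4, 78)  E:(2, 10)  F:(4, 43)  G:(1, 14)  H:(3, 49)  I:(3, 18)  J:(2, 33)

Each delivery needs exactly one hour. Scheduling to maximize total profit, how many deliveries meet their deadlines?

Take jobs in profit order; each goes to the latest open slot no later than its deadline.
Profit order: D=78 B=65 C=53 H=49 F=43 J=33 I=18 G=14 A=13 E=10
Assign: D→slot 4, B→slot 3, C→slot 1, H→slot 2, F skipped, J skipped, I skipped, G skipped, A skipped, E skipped.
Slots: [1:C] [2:H] [3:B] [4:D]
4 of 10 scheduled.

4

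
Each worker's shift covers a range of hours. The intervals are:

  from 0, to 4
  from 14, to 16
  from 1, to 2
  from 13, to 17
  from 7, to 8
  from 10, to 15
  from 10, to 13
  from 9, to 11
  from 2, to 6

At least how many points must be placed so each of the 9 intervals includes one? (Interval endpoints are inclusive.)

Sort by right endpoint; whenever an interval is uncovered, place a point at its right end.
Sorted: [1,2] [0,4] [2,6] [7,8] [9,11] [10,13] [10,15] [14,16] [13,17]
{[1,2],[0,4],[2,6]} hit by 2; {[7,8]} hit by 8; {[9,11],[10,13],[10,15]} hit by 11; {[14,16],[13,17]} hit by 16.
Points: 2, 8, 11, 16 (4 total).

4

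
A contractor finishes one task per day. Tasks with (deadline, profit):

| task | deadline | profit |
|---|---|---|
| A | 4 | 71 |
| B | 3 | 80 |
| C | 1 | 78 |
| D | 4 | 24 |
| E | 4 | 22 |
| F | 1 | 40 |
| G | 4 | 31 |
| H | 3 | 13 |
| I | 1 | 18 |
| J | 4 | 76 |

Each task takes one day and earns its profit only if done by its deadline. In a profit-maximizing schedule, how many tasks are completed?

4

Sort by profit descending; place each in the latest free slot ≤ its deadline.
By profit: B(d3,80), C(d1,78), J(d4,76), A(d4,71), F(d1,40), G(d4,31), D(d4,24), E(d4,22), I(d1,18), H(d3,13)
B→slot 3; C→slot 1; J→slot 4; A→slot 2; F skipped; G skipped; D skipped; E skipped; I skipped; H skipped.
4 of 10 scheduled.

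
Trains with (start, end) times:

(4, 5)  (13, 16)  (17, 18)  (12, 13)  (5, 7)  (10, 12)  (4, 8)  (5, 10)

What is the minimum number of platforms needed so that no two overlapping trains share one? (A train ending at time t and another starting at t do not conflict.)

3

Events (time:±→running): 4:+→1 4:+→2 5:-→1 5:+→2 5:+→3 … peak 3.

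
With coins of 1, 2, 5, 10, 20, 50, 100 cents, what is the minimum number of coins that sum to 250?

3

Use the largest denomination that fits, subtract, and repeat.
250 − 2×100→50 − 1×50→0
Total coins = 2 + 1 = 3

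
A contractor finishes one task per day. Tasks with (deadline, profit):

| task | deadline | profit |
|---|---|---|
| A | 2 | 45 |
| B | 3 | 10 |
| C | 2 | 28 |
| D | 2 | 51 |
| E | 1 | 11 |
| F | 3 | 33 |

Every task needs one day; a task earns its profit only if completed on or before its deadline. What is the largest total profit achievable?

129

By profit: D(d2,51), A(d2,45), F(d3,33), C(d2,28), E(d1,11), B(d3,10)
D→slot 2; A→slot 1; F→slot 3; C skipped; E skipped; B skipped.
Profit = 45 + 51 + 33 = 129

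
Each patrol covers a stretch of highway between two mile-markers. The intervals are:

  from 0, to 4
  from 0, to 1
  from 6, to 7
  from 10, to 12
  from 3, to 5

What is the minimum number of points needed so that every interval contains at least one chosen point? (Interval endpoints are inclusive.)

4

Process intervals by earliest right end; each time one isn't hit yet, stab at its right endpoint.
By right end: [0,1]  [0,4]  [3,5]  [6,7]  [10,12]
[0,1] uncovered → point at 1; [3,5] uncovered → point at 5; [6,7] uncovered → point at 7; [10,12] uncovered → point at 12.
Points: 1, 5, 7, 12 (4 total).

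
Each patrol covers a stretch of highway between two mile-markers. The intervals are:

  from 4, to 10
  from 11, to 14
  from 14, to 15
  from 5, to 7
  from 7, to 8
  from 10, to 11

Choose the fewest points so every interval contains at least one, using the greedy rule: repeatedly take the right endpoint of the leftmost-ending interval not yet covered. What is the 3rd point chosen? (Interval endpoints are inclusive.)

By right end: [5,7]  [7,8]  [4,10]  [10,11]  [11,14]  [14,15]
[5,7] uncovered → point at 7; [10,11] uncovered → point at 11; [14,15] uncovered → point at 15.
Points: 7, 11, 15 (3 total).

15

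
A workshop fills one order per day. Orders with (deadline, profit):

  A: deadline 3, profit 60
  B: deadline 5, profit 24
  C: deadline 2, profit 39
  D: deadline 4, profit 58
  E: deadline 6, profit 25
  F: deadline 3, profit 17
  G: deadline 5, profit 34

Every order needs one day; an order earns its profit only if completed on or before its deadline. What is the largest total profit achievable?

Sort by profit descending; place each in the latest free slot ≤ its deadline.
By profit: A(d3,60), D(d4,58), C(d2,39), G(d5,34), E(d6,25), B(d5,24), F(d3,17)
A→slot 3; D→slot 4; C→slot 2; G→slot 5; E→slot 6; B→slot 1; F skipped.
Profit = 24 + 39 + 60 + 58 + 34 + 25 = 240

240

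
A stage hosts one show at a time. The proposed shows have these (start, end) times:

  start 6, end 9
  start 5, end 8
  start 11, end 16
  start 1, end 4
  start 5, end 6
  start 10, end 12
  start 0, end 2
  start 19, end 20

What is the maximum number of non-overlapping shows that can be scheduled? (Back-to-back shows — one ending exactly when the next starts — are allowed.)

By end time: (0,2), (1,4), (5,6), (5,8), (6,9), (10,12), (11,16), (19,20).
Pick (0,2); next start ≥ 2 → (5,6); next start ≥ 6 → (6,9); next start ≥ 9 → (10,12); next start ≥ 12 → (19,20).
Selected 5 shows.

5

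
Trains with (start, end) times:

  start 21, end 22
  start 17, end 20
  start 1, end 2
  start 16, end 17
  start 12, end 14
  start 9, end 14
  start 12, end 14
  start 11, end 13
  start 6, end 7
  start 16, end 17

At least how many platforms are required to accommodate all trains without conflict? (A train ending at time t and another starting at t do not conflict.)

Events (time:±→running): 1:+→1 2:-→0 6:+→1 7:-→0 9:+→1 11:+→2 12:+→3 12:+→4 … peak 4.

4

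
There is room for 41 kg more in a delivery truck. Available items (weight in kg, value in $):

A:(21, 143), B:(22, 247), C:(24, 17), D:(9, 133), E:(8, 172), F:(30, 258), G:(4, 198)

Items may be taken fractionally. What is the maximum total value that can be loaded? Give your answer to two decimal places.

Ratios (sorted): G 49.50, E 21.50, D 14.78, B 11.23, F 8.60, A 6.81, C 0.71
take G (4 @ 198); take E (8 @ 172); take D (9 @ 133); take 20/22 of B → 224.55. Capacity used 41/41.
Total value = 727.55

727.55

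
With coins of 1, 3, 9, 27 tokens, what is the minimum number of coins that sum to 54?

2

54 = 2×27
Total coins = 2 = 2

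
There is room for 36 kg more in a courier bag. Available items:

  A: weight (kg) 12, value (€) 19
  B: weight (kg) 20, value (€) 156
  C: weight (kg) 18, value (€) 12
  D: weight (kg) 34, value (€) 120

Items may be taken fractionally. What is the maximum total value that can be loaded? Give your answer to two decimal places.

212.47

Order: B (156/20=7.80) > D (120/34=3.53) > A (19/12=1.58) > C (12/18=0.67)
Fill: take B (20 @ 156) → take 16/34 of D → 56.47; 36/36 used.
Total value = 212.47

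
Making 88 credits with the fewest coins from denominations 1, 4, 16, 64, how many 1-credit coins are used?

0

Greedy: take as many of the largest coin as possible, then repeat with the remainder.
88 = 1×64 + 1×16 + 2×4
Count of 1: 0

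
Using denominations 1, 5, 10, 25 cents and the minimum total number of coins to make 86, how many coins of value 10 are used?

86 = 3×25 + 1×10 + 1×1
Count of 10: 1

1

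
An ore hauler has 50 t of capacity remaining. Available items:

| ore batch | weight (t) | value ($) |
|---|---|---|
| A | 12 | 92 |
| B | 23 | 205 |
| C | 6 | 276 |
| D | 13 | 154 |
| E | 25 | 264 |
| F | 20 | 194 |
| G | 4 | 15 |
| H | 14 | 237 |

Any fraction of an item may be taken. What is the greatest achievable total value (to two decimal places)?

Sort by value per unit weight and fill in that order.
Ratios (sorted): C 46.00, H 16.93, D 11.85, E 10.56, F 9.70, B 8.91, A 7.67, G 3.75
take C (6 @ 276); take H (14 @ 237); take D (13 @ 154); take 17/25 of E → 179.52. Capacity used 50/50.
Total value = 846.52

846.52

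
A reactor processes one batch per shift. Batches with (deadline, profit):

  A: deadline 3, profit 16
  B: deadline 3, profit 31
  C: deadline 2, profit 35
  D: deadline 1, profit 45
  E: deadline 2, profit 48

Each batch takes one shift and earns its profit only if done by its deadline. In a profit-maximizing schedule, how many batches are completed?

Sort by profit descending; place each in the latest free slot ≤ its deadline.
Profit order: E=48 D=45 C=35 B=31 A=16
Assign: E→slot 2, D→slot 1, C skipped, B→slot 3, A skipped.
Slots: [1:D] [2:E] [3:B]
3 of 5 scheduled.

3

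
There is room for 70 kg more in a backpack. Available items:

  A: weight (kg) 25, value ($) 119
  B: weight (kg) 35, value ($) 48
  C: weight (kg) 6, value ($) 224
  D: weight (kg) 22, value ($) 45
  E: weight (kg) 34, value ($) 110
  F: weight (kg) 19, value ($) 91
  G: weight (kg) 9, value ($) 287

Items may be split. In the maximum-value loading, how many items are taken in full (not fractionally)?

4

Sort by value per unit weight and fill in that order.
Order: C (224/6=37.33) > G (287/9=31.89) > F (91/19=4.79) > A (119/25=4.76) > E (110/34=3.24) > D (45/22=2.05) > B (48/35=1.37)
Fill: take C (6 @ 224) → take G (9 @ 287) → take F (19 @ 91) → take A (25 @ 119) → take 11/34 of E → 35.59; 70/70 used.
4 item(s) taken whole; one partial (take 11/34 of E).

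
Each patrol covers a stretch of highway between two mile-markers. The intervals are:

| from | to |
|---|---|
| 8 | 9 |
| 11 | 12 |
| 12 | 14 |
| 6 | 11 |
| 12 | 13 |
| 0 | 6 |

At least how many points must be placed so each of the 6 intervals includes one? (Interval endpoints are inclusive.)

Process intervals by earliest right end; each time one isn't hit yet, stab at its right endpoint.
Sorted: [0,6] [8,9] [6,11] [11,12] [12,13] [12,14]
{[0,6]} hit by 6; {[8,9],[6,11]} hit by 9; {[11,12],[12,13],[12,14]} hit by 12.
Points: 6, 9, 12 (3 total).

3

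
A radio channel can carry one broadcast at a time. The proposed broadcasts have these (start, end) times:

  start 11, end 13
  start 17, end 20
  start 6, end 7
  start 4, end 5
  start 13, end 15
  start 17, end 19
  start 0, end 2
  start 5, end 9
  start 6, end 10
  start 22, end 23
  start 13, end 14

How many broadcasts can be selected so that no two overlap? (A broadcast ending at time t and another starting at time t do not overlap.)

7

Order by finish time; keep every interval that doesn't clash with the previous kept one.
Sorted by end: (0,2)  (4,5)  (6,7)  (5,9)  (6,10)  (11,13)  (13,14)  (13,15)  (17,19)  (17,20)  (22,23)
take (0,2); take (4,5); take (6,7); skip (5,9); take (11,13); take (13,14); take (17,19); take (22,23).
Selected 7 broadcasts.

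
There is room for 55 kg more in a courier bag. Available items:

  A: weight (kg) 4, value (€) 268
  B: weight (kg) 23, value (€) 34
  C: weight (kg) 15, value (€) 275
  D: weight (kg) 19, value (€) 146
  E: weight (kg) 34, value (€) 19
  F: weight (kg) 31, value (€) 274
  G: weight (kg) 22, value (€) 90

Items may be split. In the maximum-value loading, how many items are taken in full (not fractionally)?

Ratios (sorted): A 67.00, C 18.33, F 8.84, D 7.68, G 4.09, B 1.48, E 0.56
take A (4 @ 268); take C (15 @ 275); take F (31 @ 274); take 5/19 of D → 38.42. Capacity used 55/55.
3 item(s) taken whole; one partial (take 5/19 of D).

3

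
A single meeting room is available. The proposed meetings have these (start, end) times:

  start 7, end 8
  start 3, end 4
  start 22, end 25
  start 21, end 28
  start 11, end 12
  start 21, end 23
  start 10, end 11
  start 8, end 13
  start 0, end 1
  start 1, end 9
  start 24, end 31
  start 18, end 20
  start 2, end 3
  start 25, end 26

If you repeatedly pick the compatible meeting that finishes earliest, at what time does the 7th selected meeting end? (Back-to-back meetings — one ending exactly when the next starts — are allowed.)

Greedy by earliest finish: after sorting by end time, pick each interval compatible with the last pick.
Sorted by end: (0,1)  (2,3)  (3,4)  (7,8)  (1,9)  (10,11)  (11,12)  (8,13)  (18,20)  (21,23)  (22,25)  (25,26)  (21,28)  (24,31)
take (0,1); take (2,3); take (3,4); take (7,8); take (10,11); take (11,12); take (18,20); take (21,23); skip (22,25); take (25,26); skip (21,28).
Selected: (0,1) (2,3) (3,4) (7,8) (10,11) (11,12) (18,20) (21,23) (25,26)

20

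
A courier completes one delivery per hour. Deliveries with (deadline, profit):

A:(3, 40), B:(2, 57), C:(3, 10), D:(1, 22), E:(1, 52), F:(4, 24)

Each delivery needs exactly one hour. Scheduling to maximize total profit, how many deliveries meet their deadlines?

4

By profit: B(d2,57), E(d1,52), A(d3,40), F(d4,24), D(d1,22), C(d3,10)
B→slot 2; E→slot 1; A→slot 3; F→slot 4; D skipped; C skipped.
4 of 6 scheduled.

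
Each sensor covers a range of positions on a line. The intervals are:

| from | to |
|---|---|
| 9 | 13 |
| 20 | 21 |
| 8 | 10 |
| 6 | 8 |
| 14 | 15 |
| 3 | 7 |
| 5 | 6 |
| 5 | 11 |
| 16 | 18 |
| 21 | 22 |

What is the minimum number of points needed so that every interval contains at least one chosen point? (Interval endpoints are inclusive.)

5

Sort by right endpoint; whenever an interval is uncovered, place a point at its right end.
Sorted: [5,6] [3,7] [6,8] [8,10] [5,11] [9,13] [14,15] [16,18] [20,21] [21,22]
{[5,6],[3,7],[6,8]} hit by 6; {[8,10],[5,11],[9,13]} hit by 10; {[14,15]} hit by 15; {[16,18]} hit by 18; {[20,21],[21,22]} hit by 21.
Points: 6, 10, 15, 18, 21 (5 total).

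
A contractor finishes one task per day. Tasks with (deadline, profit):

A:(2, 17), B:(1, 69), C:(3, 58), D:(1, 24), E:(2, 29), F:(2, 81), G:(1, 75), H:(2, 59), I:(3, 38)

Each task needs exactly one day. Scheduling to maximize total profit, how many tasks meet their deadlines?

Take jobs in profit order; each goes to the latest open slot no later than its deadline.
By profit: F(d2,81), G(d1,75), B(d1,69), H(d2,59), C(d3,58), I(d3,38), E(d2,29), D(d1,24), A(d2,17)
F→slot 2; G→slot 1; B skipped; H skipped; C→slot 3; I skipped; E skipped; D skipped; A skipped.
3 of 9 scheduled.

3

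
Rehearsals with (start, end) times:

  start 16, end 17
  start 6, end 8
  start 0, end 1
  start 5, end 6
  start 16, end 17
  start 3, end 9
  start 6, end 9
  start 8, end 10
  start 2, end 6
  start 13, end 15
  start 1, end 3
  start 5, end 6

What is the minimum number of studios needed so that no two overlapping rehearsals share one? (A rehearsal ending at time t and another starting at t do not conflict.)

Events (time:±→running): 0:+→1 1:-→0 1:+→1 2:+→2 3:-→1 3:+→2 5:+→3 5:+→4 … peak 4.

4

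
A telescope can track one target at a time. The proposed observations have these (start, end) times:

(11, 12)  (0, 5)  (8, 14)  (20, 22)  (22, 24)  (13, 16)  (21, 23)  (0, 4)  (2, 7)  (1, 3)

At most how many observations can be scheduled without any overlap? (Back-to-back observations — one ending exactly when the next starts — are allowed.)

5

By end time: (1,3), (0,4), (0,5), (2,7), (11,12), (8,14), (13,16), (20,22), (21,23), (22,24).
Pick (1,3); next start ≥ 3 → (11,12); next start ≥ 12 → (13,16); next start ≥ 16 → (20,22); next start ≥ 22 → (22,24).
Selected 5 observations.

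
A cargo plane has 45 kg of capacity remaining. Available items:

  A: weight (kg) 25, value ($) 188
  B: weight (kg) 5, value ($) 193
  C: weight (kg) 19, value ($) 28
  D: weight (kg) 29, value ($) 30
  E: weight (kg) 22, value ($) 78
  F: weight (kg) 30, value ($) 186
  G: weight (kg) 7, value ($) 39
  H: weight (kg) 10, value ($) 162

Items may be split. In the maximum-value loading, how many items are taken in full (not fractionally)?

Order: B (193/5=38.60) > H (162/10=16.20) > A (188/25=7.52) > F (186/30=6.20) > G (39/7=5.57) > E (78/22=3.55) > C (28/19=1.47) > D (30/29=1.03)
Fill: take B (5 @ 193) → take H (10 @ 162) → take A (25 @ 188) → take 5/30 of F → 31.00; 45/45 used.
3 item(s) taken whole; one partial (take 5/30 of F).

3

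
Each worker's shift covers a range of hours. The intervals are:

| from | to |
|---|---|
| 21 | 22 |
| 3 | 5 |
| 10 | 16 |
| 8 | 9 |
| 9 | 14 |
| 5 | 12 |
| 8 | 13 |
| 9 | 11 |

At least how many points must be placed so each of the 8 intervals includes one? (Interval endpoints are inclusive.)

Process intervals by earliest right end; each time one isn't hit yet, stab at its right endpoint.
By right end: [3,5]  [8,9]  [9,11]  [5,12]  [8,13]  [9,14]  [10,16]  [21,22]
[3,5] uncovered → point at 5; [8,9] uncovered → point at 9; [10,16] uncovered → point at 16; [21,22] uncovered → point at 22.
Points: 5, 9, 16, 22 (4 total).

4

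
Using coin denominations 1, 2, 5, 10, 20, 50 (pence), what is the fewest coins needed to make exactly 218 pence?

Use the largest denomination that fits, subtract, and repeat.
218 = 4×50 + 1×10 + 1×5 + 1×2 + 1×1
Total coins = 4 + 1 + 1 + 1 + 1 = 8

8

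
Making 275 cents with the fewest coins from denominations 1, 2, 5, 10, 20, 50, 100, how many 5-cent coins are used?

Greedy: take as many of the largest coin as possible, then repeat with the remainder.
275 = 2×100 + 1×50 + 1×20 + 1×5
Count of 5: 1

1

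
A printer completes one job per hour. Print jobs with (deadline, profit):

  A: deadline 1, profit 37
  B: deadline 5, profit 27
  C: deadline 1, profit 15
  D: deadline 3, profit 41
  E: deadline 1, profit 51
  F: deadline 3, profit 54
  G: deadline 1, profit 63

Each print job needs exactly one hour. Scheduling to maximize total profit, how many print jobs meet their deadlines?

Profit order: G=63 F=54 E=51 D=41 A=37 B=27 C=15
Assign: G→slot 1, F→slot 3, E skipped, D→slot 2, A skipped, B→slot 5, C skipped.
Slots: [1:G] [2:D] [3:F] [5:B]
4 of 7 scheduled.

4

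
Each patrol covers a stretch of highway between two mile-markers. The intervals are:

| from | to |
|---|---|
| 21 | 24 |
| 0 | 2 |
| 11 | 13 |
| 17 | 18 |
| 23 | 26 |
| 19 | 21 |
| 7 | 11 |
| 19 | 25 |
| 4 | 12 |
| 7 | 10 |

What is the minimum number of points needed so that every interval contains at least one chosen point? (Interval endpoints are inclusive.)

6

Sort by right endpoint; whenever an interval is uncovered, place a point at its right end.
Sorted: [0,2] [7,10] [7,11] [4,12] [11,13] [17,18] [19,21] [21,24] [19,25] [23,26]
{[0,2]} hit by 2; {[7,10],[7,11],[4,12]} hit by 10; {[11,13]} hit by 13; {[17,18]} hit by 18; {[19,21],[21,24],[19,25]} hit by 21; {[23,26]} hit by 26.
Points: 2, 10, 13, 18, 21, 26 (6 total).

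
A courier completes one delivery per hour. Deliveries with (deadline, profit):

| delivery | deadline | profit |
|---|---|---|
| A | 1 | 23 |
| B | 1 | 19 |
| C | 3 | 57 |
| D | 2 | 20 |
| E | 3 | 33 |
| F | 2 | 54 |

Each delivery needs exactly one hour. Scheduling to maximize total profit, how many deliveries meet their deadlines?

3

Profit order: C=57 F=54 E=33 A=23 D=20 B=19
Assign: C→slot 3, F→slot 2, E→slot 1, A skipped, D skipped, B skipped.
Slots: [1:E] [2:F] [3:C]
3 of 6 scheduled.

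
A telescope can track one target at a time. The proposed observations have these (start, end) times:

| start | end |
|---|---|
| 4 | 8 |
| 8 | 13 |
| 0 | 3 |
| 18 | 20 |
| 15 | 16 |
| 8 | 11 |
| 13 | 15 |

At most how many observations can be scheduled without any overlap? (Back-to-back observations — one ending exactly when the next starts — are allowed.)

6

By end time: (0,3), (4,8), (8,11), (8,13), (13,15), (15,16), (18,20).
Pick (0,3); next start ≥ 3 → (4,8); next start ≥ 8 → (8,11); next start ≥ 11 → (13,15); next start ≥ 15 → (15,16); next start ≥ 16 → (18,20).
Selected 6 observations.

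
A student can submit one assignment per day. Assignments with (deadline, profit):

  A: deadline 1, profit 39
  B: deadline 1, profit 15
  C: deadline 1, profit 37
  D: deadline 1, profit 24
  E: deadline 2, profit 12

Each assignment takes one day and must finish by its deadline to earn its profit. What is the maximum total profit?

Sort by profit descending; place each in the latest free slot ≤ its deadline.
By profit: A(d1,39), C(d1,37), D(d1,24), B(d1,15), E(d2,12)
A→slot 1; C skipped; D skipped; B skipped; E→slot 2.
Profit = 39 + 12 = 51

51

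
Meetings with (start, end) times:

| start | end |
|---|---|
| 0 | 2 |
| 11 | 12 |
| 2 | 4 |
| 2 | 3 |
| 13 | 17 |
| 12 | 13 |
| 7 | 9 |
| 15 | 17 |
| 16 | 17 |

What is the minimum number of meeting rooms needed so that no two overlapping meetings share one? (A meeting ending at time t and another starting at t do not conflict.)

The answer is the maximum number of intervals overlapping at any instant.
starts: [0, 2, 2, 7, 11, 12, 13, 15, 16]
ends:   [2, 3, 4, 9, 12, 13, 17, 17, 17]
s0→1 e2→0 s2→1 s2→2 e3→1 e4→0 s7→1 e9→0 s11→1 e12→0 s12→1 e13→0 s13→1 s15→2 s16→3  — peak 3.

3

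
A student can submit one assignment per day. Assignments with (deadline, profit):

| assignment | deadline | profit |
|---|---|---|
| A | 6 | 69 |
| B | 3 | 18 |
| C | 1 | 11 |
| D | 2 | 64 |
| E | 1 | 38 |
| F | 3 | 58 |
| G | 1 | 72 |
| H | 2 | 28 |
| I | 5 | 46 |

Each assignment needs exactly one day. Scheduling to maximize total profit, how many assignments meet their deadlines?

5

Sort by profit descending; place each in the latest free slot ≤ its deadline.
By profit: G(d1,72), A(d6,69), D(d2,64), F(d3,58), I(d5,46), E(d1,38), H(d2,28), B(d3,18), C(d1,11)
G→slot 1; A→slot 6; D→slot 2; F→slot 3; I→slot 5; E skipped; H skipped; B skipped; C skipped.
5 of 9 scheduled.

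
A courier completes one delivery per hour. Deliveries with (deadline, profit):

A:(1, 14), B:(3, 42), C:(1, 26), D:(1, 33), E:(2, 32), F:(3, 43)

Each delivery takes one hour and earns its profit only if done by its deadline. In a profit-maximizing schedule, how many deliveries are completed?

Sort by profit descending; place each in the latest free slot ≤ its deadline.
By profit: F(d3,43), B(d3,42), D(d1,33), E(d2,32), C(d1,26), A(d1,14)
F→slot 3; B→slot 2; D→slot 1; E skipped; C skipped; A skipped.
3 of 6 scheduled.

3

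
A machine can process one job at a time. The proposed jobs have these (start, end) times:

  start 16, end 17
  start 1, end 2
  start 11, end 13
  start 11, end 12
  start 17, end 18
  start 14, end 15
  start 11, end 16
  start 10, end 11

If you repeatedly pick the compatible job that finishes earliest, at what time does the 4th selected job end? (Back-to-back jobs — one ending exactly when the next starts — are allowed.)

Sorted by end: (1,2)  (10,11)  (11,12)  (11,13)  (14,15)  (11,16)  (16,17)  (17,18)
take (1,2); take (10,11); take (11,12); skip (11,13); take (14,15); skip (11,16); take (16,17); take (17,18).
Selected: (1,2) (10,11) (11,12) (14,15) (16,17) (17,18)

15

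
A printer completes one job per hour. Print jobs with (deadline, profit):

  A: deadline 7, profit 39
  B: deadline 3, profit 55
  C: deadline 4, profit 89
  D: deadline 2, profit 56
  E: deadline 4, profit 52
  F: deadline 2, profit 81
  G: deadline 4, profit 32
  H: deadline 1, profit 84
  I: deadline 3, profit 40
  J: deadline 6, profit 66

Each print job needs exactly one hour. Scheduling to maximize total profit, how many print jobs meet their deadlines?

6

By profit: C(d4,89), H(d1,84), F(d2,81), J(d6,66), D(d2,56), B(d3,55), E(d4,52), I(d3,40), A(d7,39), G(d4,32)
C→slot 4; H→slot 1; F→slot 2; J→slot 6; D skipped; B→slot 3; E skipped; I skipped; A→slot 7; G skipped.
6 of 10 scheduled.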